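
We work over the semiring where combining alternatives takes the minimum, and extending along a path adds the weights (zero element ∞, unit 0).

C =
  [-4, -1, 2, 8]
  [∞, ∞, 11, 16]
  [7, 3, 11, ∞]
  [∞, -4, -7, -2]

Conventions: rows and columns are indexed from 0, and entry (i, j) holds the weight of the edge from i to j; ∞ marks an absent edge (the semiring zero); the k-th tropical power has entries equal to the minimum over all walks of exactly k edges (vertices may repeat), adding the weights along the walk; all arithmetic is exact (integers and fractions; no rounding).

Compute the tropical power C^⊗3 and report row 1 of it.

C^⊗2:
  [-8, -5, -2, 4]
  [18, 12, 9, 14]
  [3, 6, 9, 15]
  [0, -6, -9, -4]
C^⊗3:
  [-12, -9, -6, 0]
  [14, 10, 7, 12]
  [-1, 2, 5, 11]
  [-4, -8, -11, -6]
Answer: row 1 of C^⊗3 = [14, 10, 7, 12]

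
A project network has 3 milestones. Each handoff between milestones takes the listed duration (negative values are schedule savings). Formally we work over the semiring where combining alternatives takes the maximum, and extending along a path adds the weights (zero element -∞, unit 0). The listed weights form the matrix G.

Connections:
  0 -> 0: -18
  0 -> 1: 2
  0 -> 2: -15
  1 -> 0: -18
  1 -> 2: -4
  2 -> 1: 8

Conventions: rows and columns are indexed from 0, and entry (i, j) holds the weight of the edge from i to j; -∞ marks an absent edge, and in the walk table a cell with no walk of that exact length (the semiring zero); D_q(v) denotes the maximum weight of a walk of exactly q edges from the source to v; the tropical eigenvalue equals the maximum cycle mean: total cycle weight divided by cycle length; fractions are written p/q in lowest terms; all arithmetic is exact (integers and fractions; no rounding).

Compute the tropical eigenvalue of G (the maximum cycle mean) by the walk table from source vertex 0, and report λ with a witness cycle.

q=0: [0, -∞, -∞]
q=1: [-18, 2, -15]
q=2: [-16, -7, -2]
q=3: [-25, 6, -11]
Optimal cycle mean attained by: cycle 1->2->1, total (-4) + 8, length 2.
Answer: λ = 2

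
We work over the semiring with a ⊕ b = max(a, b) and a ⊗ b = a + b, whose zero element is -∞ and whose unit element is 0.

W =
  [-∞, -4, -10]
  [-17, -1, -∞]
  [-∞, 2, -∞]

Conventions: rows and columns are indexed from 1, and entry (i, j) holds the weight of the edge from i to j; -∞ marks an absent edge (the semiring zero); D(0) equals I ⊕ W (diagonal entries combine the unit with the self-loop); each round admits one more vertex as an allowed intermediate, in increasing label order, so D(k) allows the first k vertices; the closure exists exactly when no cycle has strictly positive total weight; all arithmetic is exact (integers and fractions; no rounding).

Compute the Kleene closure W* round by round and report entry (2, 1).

D(0):
  [0, -4, -10]
  [-17, 0, -∞]
  [-∞, 2, 0]
D(1):
  [0, -4, -10]
  [-17, 0, -27]
  [-∞, 2, 0]
D(2):
  [0, -4, -10]
  [-17, 0, -27]
  [-15, 2, 0]
D(3):
  [0, -4, -10]
  [-17, 0, -27]
  [-15, 2, 0]
Answer: W*[2][1] = -17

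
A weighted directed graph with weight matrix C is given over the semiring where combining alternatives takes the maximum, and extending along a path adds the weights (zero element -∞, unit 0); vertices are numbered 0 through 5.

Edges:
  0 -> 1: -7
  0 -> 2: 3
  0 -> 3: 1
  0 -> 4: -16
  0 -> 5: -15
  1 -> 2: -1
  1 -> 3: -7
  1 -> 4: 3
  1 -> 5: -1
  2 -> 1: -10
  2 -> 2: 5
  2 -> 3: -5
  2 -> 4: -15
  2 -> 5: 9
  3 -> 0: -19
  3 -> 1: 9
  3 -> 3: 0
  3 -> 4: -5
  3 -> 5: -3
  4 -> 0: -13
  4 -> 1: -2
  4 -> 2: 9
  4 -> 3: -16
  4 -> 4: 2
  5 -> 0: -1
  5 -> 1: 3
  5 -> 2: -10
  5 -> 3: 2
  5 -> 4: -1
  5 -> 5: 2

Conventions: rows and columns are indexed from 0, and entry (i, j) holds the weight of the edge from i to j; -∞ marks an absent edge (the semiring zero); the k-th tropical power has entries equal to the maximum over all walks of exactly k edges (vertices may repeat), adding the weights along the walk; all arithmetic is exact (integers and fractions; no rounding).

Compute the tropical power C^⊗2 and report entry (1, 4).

C^⊗2:
  [-16, 10, 8, 1, -4, 12]
  [-2, 2, 12, 1, 5, 8]
  [8, 12, 10, 11, 8, 14]
  [-4, 9, 8, 2, 12, 8]
  [-11, 0, 14, 4, 4, 18]
  [1, 11, 8, 4, 6, 4]
Key observation: the optimum is the walk 1->4->4, with weight 3 + 2 = 5.
Optimal value attained by: walk 1->4->4.
Answer: (C^⊗2)[1][4] = 5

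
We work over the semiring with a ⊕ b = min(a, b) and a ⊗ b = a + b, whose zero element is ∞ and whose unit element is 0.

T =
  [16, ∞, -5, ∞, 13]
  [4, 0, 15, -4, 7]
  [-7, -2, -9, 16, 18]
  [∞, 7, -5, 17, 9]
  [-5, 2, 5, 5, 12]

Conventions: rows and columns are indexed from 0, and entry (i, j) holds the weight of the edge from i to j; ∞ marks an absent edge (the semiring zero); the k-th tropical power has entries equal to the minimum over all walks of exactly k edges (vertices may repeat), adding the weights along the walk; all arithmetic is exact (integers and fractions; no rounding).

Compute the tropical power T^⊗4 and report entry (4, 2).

T^⊗2:
  [-12, -7, -14, 11, 13]
  [2, 0, -9, -4, 5]
  [-16, -11, -18, -6, 5]
  [-12, -7, -14, 3, 13]
  [-2, 2, -10, -2, 8]
T^⊗3:
  [-21, -16, -23, -11, 0]
  [-16, -11, -18, -4, 5]
  [-25, -20, -27, -15, -4]
  [-21, -16, -23, -11, 0]
  [-17, -12, -19, -2, 7]
T^⊗4:
  [-30, -25, -32, -20, -9]
  [-25, -20, -27, -15, -4]
  [-34, -29, -36, -24, -13]
  [-30, -25, -32, -20, -9]
  [-26, -21, -28, -16, -5]
Key observation: the optimum is the walk 4->0->2->2->2, with weight (-5) + (-5) + (-9) + (-9) = -28.
Optimal value attained by: walk 4->0->2->2->2.
Answer: (T^⊗4)[4][2] = -28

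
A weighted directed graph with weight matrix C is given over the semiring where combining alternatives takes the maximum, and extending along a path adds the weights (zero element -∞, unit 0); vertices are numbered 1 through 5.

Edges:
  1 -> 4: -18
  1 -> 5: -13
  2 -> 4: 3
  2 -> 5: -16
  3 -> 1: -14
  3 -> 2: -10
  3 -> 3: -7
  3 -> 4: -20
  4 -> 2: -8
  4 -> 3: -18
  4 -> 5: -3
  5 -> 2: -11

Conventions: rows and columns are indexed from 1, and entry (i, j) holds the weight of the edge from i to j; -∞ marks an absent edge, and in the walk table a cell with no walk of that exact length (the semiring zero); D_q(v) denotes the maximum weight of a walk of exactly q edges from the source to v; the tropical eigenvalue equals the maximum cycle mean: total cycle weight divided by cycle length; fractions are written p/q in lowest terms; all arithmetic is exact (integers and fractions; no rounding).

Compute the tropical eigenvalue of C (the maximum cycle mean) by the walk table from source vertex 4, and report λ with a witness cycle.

q=0: [-∞, -∞, -∞, 0, -∞]
q=1: [-∞, -8, -18, -∞, -3]
q=2: [-32, -14, -25, -5, -24]
q=3: [-39, -13, -23, -11, -8]
q=4: [-37, -19, -29, -10, -14]
q=5: [-43, -18, -28, -16, -13]
Optimal cycle mean attained by: cycle 2->4->2, total 3 + (-8), length 2.
Answer: λ = -5/2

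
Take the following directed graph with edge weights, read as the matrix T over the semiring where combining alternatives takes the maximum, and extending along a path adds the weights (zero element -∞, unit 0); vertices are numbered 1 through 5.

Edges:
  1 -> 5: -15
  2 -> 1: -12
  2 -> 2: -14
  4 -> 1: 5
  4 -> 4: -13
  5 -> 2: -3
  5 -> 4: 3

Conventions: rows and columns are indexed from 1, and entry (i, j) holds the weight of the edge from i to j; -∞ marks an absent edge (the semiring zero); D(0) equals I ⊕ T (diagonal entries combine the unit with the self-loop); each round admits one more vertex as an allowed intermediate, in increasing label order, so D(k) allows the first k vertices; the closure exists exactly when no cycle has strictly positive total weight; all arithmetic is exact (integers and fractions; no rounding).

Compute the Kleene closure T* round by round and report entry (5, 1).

D(0):
  [0, -∞, -∞, -∞, -15]
  [-12, 0, -∞, -∞, -∞]
  [-∞, -∞, 0, -∞, -∞]
  [5, -∞, -∞, 0, -∞]
  [-∞, -3, -∞, 3, 0]
D(1):
  [0, -∞, -∞, -∞, -15]
  [-12, 0, -∞, -∞, -27]
  [-∞, -∞, 0, -∞, -∞]
  [5, -∞, -∞, 0, -10]
  [-∞, -3, -∞, 3, 0]
D(2):
  [0, -∞, -∞, -∞, -15]
  [-12, 0, -∞, -∞, -27]
  [-∞, -∞, 0, -∞, -∞]
  [5, -∞, -∞, 0, -10]
  [-15, -3, -∞, 3, 0]
D(3):
  [0, -∞, -∞, -∞, -15]
  [-12, 0, -∞, -∞, -27]
  [-∞, -∞, 0, -∞, -∞]
  [5, -∞, -∞, 0, -10]
  [-15, -3, -∞, 3, 0]
D(4):
  [0, -∞, -∞, -∞, -15]
  [-12, 0, -∞, -∞, -27]
  [-∞, -∞, 0, -∞, -∞]
  [5, -∞, -∞, 0, -10]
  [8, -3, -∞, 3, 0]
D(5):
  [0, -18, -∞, -12, -15]
  [-12, 0, -∞, -24, -27]
  [-∞, -∞, 0, -∞, -∞]
  [5, -13, -∞, 0, -10]
  [8, -3, -∞, 3, 0]
Answer: T*[5][1] = 8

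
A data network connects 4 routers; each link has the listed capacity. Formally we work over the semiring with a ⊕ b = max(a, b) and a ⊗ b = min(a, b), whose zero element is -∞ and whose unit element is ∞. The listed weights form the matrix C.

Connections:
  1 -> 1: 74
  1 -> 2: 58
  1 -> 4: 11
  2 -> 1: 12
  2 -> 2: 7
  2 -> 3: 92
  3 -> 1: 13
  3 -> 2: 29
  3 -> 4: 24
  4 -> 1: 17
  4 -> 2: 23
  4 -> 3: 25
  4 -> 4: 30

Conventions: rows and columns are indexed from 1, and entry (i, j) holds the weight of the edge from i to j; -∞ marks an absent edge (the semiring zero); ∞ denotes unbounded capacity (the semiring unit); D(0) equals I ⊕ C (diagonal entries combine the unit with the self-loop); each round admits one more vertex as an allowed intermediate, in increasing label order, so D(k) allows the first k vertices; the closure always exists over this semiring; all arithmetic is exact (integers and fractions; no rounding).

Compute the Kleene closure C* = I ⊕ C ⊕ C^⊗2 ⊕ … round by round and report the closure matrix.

D(0):
  [∞, 58, -∞, 11]
  [12, ∞, 92, -∞]
  [13, 29, ∞, 24]
  [17, 23, 25, ∞]
D(1):
  [∞, 58, -∞, 11]
  [12, ∞, 92, 11]
  [13, 29, ∞, 24]
  [17, 23, 25, ∞]
D(2):
  [∞, 58, 58, 11]
  [12, ∞, 92, 11]
  [13, 29, ∞, 24]
  [17, 23, 25, ∞]
D(3):
  [∞, 58, 58, 24]
  [13, ∞, 92, 24]
  [13, 29, ∞, 24]
  [17, 25, 25, ∞]
D(4):
  [∞, 58, 58, 24]
  [17, ∞, 92, 24]
  [17, 29, ∞, 24]
  [17, 25, 25, ∞]
Answer: C* = [[∞, 58, 58, 24], [17, ∞, 92, 24], [17, 29, ∞, 24], [17, 25, 25, ∞]]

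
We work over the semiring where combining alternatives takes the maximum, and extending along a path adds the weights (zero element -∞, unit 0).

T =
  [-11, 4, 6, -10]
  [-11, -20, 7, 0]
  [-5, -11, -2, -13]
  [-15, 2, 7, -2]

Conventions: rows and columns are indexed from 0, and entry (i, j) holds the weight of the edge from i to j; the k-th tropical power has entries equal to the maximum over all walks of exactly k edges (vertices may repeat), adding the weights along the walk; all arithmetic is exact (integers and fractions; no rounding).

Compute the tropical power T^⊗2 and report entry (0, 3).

T^⊗2:
  [1, -5, 11, 4]
  [2, 2, 7, -2]
  [-7, -1, 1, -11]
  [2, 0, 9, 2]
Key observation: the optimum is the walk 0->1->3, with weight 4 + 0 = 4.
Optimal value attained by: walk 0->1->3.
Answer: (T^⊗2)[0][3] = 4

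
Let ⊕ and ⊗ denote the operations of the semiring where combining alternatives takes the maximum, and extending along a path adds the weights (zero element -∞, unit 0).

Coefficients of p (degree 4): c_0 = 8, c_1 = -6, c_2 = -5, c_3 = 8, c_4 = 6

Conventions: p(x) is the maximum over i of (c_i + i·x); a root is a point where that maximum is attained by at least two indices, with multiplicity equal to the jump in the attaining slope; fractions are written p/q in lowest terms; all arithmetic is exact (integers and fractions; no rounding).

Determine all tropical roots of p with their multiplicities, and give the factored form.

hull edge (i=0, c=8) to (i=3, c=8): slope 0, span 3
hull edge (i=3, c=8) to (i=4, c=6): slope -2, span 1
Factored form: p(x) = 6 ⊗ (x ⊕ 0) ⊗ (x ⊕ 0) ⊗ (x ⊕ 0) ⊗ (x ⊕ 2)
Answer: roots = 0 (mult 3), 2 (mult 1)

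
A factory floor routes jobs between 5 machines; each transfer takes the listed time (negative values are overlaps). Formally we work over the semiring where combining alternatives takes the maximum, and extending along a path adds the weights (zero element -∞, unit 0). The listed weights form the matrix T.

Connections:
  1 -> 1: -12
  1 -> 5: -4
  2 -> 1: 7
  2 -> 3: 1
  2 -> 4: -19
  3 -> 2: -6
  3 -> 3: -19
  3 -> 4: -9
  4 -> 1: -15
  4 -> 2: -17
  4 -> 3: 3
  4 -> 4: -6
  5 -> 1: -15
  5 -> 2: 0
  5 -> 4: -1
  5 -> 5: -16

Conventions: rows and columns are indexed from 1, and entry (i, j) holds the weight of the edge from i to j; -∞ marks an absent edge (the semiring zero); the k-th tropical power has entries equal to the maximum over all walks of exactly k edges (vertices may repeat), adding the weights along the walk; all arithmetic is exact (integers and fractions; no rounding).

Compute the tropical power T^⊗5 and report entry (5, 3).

T^⊗2:
  [-19, -4, -∞, -5, -16]
  [-5, -5, -16, -8, 3]
  [1, -25, -5, -15, -∞]
  [-10, -3, -3, -6, -19]
  [7, -16, 2, -7, -19]
T^⊗3:
  [3, -16, -2, -11, -23]
  [2, 3, -4, 2, -9]
  [-11, -11, -12, -14, -3]
  [4, -9, -2, -12, -14]
  [-5, -4, -4, -7, 3]
T^⊗4:
  [-9, -8, -8, -11, -1]
  [10, -9, 5, -4, -2]
  [-4, -3, -10, -4, -15]
  [-2, -8, -8, -11, 0]
  [3, 3, -3, 2, -9]
T^⊗5:
  [-1, -1, -7, -2, -13]
  [-2, -1, -1, -3, 6]
  [4, -15, -1, -10, -8]
  [-1, 0, -7, -1, -6]
  [10, -9, 5, -4, -1]
Key observation: the optimum is the walk 5->2->1->5->4->3, with weight 0 + 7 + (-4) + (-1) + 3 = 5.
Optimal value attained by: walk 5->2->1->5->4->3.
Answer: (T^⊗5)[5][3] = 5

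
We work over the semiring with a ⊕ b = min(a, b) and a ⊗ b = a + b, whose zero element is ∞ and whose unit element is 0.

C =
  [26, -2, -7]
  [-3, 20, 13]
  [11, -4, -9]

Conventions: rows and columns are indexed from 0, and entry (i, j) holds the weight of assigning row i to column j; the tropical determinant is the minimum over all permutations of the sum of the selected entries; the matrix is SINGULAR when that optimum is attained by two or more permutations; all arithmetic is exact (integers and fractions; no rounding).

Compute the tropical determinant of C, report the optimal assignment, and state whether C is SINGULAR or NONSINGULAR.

σ = (0, 1, 2): 26 + 20 + (-9) = 37
σ = (0, 2, 1): 26 + 13 + (-4) = 35
σ = (1, 0, 2): (-2) + (-3) + (-9) = -14
σ = (1, 2, 0): (-2) + 13 + 11 = 22
σ = (2, 0, 1): (-7) + (-3) + (-4) = -14
σ = (2, 1, 0): (-7) + 20 + 11 = 24
Optimal value attained by: σ = (1, 0, 2).
Answer: det⊕(C) = -14; verdict: SINGULAR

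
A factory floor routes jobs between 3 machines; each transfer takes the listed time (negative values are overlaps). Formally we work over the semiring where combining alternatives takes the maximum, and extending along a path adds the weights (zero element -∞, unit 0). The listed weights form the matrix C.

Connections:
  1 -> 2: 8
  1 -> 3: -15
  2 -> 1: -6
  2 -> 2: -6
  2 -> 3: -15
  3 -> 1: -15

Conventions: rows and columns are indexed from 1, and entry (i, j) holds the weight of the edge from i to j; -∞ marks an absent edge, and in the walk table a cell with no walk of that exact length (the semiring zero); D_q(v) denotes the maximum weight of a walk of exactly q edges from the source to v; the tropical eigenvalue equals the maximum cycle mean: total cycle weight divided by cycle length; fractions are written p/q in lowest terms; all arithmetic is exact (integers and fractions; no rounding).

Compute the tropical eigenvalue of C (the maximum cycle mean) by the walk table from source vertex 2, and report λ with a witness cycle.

q=0: [-∞, 0, -∞]
q=1: [-6, -6, -15]
q=2: [-12, 2, -21]
q=3: [-4, -4, -13]
Optimal cycle mean attained by: cycle 1->2->1, total 8 + (-6), length 2.
Answer: λ = 1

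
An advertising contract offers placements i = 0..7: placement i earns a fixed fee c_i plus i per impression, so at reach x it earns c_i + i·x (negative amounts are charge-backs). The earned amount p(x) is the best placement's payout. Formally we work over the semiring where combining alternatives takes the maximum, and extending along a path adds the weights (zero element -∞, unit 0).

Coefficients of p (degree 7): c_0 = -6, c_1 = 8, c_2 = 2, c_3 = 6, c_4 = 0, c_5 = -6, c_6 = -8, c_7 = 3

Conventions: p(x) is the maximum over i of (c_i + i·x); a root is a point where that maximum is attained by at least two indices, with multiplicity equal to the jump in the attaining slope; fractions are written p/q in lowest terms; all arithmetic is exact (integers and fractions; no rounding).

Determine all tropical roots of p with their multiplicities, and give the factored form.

hull edge (i=0, c=-6) to (i=1, c=8): slope 14, span 1
hull edge (i=1, c=8) to (i=7, c=3): slope -5/6, span 6
Factored form: p(x) = 3 ⊗ (x ⊕ (-14)) ⊗ (x ⊕ 5/6) ⊗ (x ⊕ 5/6) ⊗ (x ⊕ 5/6) ⊗ (x ⊕ 5/6) ⊗ (x ⊕ 5/6) ⊗ (x ⊕ 5/6)
Answer: roots = -14 (mult 1), 5/6 (mult 6)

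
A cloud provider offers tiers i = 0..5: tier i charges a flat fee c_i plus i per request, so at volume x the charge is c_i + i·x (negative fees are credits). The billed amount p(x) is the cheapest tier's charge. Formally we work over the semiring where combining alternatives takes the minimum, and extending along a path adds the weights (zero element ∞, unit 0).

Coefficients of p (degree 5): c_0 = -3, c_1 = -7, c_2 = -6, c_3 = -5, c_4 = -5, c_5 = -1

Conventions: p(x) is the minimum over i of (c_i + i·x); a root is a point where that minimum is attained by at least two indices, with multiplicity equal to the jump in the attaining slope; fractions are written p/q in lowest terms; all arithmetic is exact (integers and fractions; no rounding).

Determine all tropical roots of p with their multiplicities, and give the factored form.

hull edge (i=0, c=-3) to (i=1, c=-7): slope -4, span 1
hull edge (i=1, c=-7) to (i=4, c=-5): slope 2/3, span 3
hull edge (i=4, c=-5) to (i=5, c=-1): slope 4, span 1
Factored form: p(x) = -1 ⊗ (x ⊕ (-4)) ⊗ (x ⊕ (-2/3)) ⊗ (x ⊕ (-2/3)) ⊗ (x ⊕ (-2/3)) ⊗ (x ⊕ 4)
Answer: roots = -4 (mult 1), -2/3 (mult 3), 4 (mult 1)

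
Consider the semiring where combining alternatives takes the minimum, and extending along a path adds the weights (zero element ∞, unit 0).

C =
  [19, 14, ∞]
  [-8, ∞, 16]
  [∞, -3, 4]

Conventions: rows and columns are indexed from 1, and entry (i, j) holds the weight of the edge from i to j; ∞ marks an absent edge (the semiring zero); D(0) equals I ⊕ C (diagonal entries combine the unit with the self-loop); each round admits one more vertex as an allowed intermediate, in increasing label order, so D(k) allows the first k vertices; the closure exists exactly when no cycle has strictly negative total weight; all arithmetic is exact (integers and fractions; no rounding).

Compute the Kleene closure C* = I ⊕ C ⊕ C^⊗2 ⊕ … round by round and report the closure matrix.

D(0):
  [0, 14, ∞]
  [-8, 0, 16]
  [∞, -3, 0]
D(1):
  [0, 14, ∞]
  [-8, 0, 16]
  [∞, -3, 0]
D(2):
  [0, 14, 30]
  [-8, 0, 16]
  [-11, -3, 0]
D(3):
  [0, 14, 30]
  [-8, 0, 16]
  [-11, -3, 0]
Answer: C* = [[0, 14, 30], [-8, 0, 16], [-11, -3, 0]]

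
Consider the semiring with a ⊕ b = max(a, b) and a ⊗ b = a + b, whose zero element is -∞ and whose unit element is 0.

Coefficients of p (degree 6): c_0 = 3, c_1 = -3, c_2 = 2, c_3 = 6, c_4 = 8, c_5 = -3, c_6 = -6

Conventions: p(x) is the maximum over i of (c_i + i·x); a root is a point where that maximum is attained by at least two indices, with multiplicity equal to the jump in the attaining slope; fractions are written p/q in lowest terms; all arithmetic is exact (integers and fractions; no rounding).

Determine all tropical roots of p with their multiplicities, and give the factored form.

hull edge (i=0, c=3) to (i=4, c=8): slope 5/4, span 4
hull edge (i=4, c=8) to (i=6, c=-6): slope -7, span 2
Factored form: p(x) = -6 ⊗ (x ⊕ (-5/4)) ⊗ (x ⊕ (-5/4)) ⊗ (x ⊕ (-5/4)) ⊗ (x ⊕ (-5/4)) ⊗ (x ⊕ 7) ⊗ (x ⊕ 7)
Answer: roots = -5/4 (mult 4), 7 (mult 2)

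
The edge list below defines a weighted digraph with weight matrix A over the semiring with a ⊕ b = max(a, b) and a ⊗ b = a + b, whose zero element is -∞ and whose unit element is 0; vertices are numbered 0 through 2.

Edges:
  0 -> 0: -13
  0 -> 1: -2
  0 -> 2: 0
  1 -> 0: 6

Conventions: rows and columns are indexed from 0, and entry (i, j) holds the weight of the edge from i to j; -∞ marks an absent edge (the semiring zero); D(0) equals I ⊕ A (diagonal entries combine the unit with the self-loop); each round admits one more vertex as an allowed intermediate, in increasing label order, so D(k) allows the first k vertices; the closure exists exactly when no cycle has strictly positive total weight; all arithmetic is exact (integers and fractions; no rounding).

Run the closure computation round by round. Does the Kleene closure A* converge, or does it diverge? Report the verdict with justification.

D(0):
  [0, -2, 0]
  [6, 0, -∞]
  [-∞, -∞, 0]
Detection: at round 1, diagonal entry (1, 1) turns strictly positive.
Key observation: the cycle 1->0->1 has total weight 6 + (-2), which is strictly positive.
Answer: DIVERGES — positive cycle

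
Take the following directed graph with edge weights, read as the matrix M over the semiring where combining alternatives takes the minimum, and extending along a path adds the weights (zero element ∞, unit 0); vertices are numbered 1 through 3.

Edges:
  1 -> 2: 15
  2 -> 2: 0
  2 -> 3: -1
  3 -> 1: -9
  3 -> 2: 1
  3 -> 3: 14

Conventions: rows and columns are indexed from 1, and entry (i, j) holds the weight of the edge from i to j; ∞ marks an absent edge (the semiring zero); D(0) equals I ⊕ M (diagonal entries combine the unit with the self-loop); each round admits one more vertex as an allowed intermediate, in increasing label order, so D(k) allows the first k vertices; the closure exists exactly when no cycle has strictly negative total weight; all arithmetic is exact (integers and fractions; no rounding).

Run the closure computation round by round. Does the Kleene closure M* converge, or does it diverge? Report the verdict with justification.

D(0):
  [0, 15, ∞]
  [∞, 0, -1]
  [-9, 1, 0]
D(1):
  [0, 15, ∞]
  [∞, 0, -1]
  [-9, 1, 0]
D(2):
  [0, 15, 14]
  [∞, 0, -1]
  [-9, 1, 0]
D(3):
  [0, 15, 14]
  [-10, 0, -1]
  [-9, 1, 0]
Key observation: every diagonal entry stays at the unit through all rounds, so no improving cycle exists.
Answer: CONVERGES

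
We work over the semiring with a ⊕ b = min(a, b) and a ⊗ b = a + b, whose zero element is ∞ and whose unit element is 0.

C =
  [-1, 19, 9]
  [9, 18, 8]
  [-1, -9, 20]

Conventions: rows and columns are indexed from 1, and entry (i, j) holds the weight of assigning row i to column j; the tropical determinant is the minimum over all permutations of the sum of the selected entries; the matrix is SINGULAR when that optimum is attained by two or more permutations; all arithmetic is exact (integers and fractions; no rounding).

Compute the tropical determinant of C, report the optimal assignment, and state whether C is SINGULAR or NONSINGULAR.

σ = (1, 2, 3): (-1) + 18 + 20 = 37
σ = (1, 3, 2): (-1) + 8 + (-9) = -2
σ = (2, 1, 3): 19 + 9 + 20 = 48
σ = (2, 3, 1): 19 + 8 + (-1) = 26
σ = (3, 1, 2): 9 + 9 + (-9) = 9
σ = (3, 2, 1): 9 + 18 + (-1) = 26
Optimal value attained by: σ = (1, 3, 2).
Answer: det⊕(C) = -2; verdict: NONSINGULAR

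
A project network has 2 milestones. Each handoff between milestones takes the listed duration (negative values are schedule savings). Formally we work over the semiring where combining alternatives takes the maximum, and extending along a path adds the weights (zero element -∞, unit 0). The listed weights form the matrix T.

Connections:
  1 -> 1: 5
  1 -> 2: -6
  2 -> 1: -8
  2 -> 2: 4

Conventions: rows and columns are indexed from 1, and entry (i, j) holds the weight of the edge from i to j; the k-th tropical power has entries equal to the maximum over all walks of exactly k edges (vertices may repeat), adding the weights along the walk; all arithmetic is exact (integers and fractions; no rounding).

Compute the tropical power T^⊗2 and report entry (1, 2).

T^⊗2:
  [10, -1]
  [-3, 8]
Key observation: the optimum is the walk 1->1->2, with weight 5 + (-6) = -1.
Optimal value attained by: walk 1->1->2.
Answer: (T^⊗2)[1][2] = -1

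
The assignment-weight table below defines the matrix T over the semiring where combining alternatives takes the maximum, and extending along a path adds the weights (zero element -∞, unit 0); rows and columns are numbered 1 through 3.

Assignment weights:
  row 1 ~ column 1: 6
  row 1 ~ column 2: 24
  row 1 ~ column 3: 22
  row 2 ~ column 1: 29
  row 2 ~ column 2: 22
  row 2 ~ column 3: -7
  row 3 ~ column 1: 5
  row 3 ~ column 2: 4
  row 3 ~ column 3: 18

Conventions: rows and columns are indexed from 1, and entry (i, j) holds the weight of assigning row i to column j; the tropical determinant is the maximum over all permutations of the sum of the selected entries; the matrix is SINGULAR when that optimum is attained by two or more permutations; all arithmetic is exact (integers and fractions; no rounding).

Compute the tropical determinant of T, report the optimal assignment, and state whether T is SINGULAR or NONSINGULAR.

σ = (1, 2, 3): 6 + 22 + 18 = 46
σ = (1, 3, 2): 6 + (-7) + 4 = 3
σ = (2, 1, 3): 24 + 29 + 18 = 71
σ = (2, 3, 1): 24 + (-7) + 5 = 22
σ = (3, 1, 2): 22 + 29 + 4 = 55
σ = (3, 2, 1): 22 + 22 + 5 = 49
Optimal value attained by: σ = (2, 1, 3).
Answer: det⊕(T) = 71; verdict: NONSINGULAR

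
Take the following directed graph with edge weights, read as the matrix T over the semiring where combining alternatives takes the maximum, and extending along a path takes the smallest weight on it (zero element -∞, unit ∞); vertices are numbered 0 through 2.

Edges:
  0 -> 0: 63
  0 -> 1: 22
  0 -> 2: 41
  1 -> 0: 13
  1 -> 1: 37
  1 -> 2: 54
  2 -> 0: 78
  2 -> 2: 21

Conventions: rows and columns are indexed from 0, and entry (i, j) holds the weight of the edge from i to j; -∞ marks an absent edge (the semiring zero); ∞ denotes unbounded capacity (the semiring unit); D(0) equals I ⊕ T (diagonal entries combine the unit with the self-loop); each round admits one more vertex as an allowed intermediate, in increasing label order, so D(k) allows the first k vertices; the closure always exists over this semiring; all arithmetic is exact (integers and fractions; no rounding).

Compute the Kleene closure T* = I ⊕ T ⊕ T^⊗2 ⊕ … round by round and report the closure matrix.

D(0):
  [∞, 22, 41]
  [13, ∞, 54]
  [78, -∞, ∞]
D(1):
  [∞, 22, 41]
  [13, ∞, 54]
  [78, 22, ∞]
D(2):
  [∞, 22, 41]
  [13, ∞, 54]
  [78, 22, ∞]
D(3):
  [∞, 22, 41]
  [54, ∞, 54]
  [78, 22, ∞]
Answer: T* = [[∞, 22, 41], [54, ∞, 54], [78, 22, ∞]]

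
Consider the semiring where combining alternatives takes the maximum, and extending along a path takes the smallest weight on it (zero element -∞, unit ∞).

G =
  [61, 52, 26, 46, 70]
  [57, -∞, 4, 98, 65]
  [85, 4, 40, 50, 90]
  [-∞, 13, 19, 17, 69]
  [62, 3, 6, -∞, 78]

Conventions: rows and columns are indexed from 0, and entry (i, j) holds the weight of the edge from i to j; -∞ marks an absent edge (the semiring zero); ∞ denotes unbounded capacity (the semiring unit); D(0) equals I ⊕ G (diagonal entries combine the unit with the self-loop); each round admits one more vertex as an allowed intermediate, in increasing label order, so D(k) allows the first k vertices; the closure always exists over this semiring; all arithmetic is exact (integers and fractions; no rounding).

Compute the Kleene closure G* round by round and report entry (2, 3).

D(0):
  [∞, 52, 26, 46, 70]
  [57, ∞, 4, 98, 65]
  [85, 4, ∞, 50, 90]
  [-∞, 13, 19, ∞, 69]
  [62, 3, 6, -∞, ∞]
D(1):
  [∞, 52, 26, 46, 70]
  [57, ∞, 26, 98, 65]
  [85, 52, ∞, 50, 90]
  [-∞, 13, 19, ∞, 69]
  [62, 52, 26, 46, ∞]
D(2):
  [∞, 52, 26, 52, 70]
  [57, ∞, 26, 98, 65]
  [85, 52, ∞, 52, 90]
  [13, 13, 19, ∞, 69]
  [62, 52, 26, 52, ∞]
D(3):
  [∞, 52, 26, 52, 70]
  [57, ∞, 26, 98, 65]
  [85, 52, ∞, 52, 90]
  [19, 19, 19, ∞, 69]
  [62, 52, 26, 52, ∞]
D(4):
  [∞, 52, 26, 52, 70]
  [57, ∞, 26, 98, 69]
  [85, 52, ∞, 52, 90]
  [19, 19, 19, ∞, 69]
  [62, 52, 26, 52, ∞]
D(5):
  [∞, 52, 26, 52, 70]
  [62, ∞, 26, 98, 69]
  [85, 52, ∞, 52, 90]
  [62, 52, 26, ∞, 69]
  [62, 52, 26, 52, ∞]
Answer: G*[2][3] = 52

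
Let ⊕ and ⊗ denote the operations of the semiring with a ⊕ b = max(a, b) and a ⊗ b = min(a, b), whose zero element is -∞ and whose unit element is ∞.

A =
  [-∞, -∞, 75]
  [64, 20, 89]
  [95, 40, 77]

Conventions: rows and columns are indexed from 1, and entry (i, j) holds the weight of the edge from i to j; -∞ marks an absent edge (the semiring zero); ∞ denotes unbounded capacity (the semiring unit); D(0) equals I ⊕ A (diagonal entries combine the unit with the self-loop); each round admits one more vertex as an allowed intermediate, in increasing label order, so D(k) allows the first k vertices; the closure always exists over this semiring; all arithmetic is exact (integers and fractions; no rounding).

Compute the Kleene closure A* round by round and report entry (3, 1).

D(0):
  [∞, -∞, 75]
  [64, ∞, 89]
  [95, 40, ∞]
D(1):
  [∞, -∞, 75]
  [64, ∞, 89]
  [95, 40, ∞]
D(2):
  [∞, -∞, 75]
  [64, ∞, 89]
  [95, 40, ∞]
D(3):
  [∞, 40, 75]
  [89, ∞, 89]
  [95, 40, ∞]
Answer: A*[3][1] = 95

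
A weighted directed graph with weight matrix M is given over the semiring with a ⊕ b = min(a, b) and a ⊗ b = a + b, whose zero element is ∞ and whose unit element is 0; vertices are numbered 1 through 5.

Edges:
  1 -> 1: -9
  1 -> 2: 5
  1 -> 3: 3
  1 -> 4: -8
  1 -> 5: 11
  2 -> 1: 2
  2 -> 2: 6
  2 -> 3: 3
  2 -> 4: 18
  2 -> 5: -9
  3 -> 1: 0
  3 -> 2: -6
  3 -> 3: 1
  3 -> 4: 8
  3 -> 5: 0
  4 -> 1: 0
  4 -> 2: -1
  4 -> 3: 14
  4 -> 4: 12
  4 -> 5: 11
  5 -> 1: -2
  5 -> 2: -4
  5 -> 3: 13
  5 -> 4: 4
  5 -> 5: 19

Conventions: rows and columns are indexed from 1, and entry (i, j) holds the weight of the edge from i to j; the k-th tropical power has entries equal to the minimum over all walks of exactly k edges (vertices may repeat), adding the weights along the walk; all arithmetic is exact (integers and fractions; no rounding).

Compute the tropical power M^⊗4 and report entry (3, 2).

M^⊗2:
  [-18, -9, -6, -17, -4]
  [-11, -13, 4, -6, -3]
  [-9, -5, -3, -8, -15]
  [-9, 5, 2, -8, -10]
  [-11, 2, -1, -10, -13]
M^⊗3:
  [-27, -18, -15, -26, -18]
  [-20, -7, -10, -19, -22]
  [-18, -19, -6, -17, -14]
  [-18, -14, -6, -17, -4]
  [-20, -17, -8, -19, -7]
M^⊗4:
  [-36, -27, -24, -35, -27]
  [-29, -26, -17, -28, -16]
  [-27, -18, -16, -26, -28]
  [-27, -18, -15, -26, -23]
  [-29, -20, -17, -28, -26]
Key observation: the optimum is the walk 3->1->1->4->2, with weight 0 + (-9) + (-8) + (-1) = -18.
Optimal value attained by: walk 3->1->1->4->2.
Answer: (M^⊗4)[3][2] = -18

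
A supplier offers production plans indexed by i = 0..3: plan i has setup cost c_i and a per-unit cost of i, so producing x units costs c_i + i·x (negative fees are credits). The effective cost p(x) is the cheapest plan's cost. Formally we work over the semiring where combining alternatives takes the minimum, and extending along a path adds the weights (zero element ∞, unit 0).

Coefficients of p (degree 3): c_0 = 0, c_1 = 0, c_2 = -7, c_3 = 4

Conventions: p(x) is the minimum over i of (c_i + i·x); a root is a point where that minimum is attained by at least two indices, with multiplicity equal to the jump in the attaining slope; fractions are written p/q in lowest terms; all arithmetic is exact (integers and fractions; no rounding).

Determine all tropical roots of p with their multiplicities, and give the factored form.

hull edge (i=0, c=0) to (i=2, c=-7): slope -7/2, span 2
hull edge (i=2, c=-7) to (i=3, c=4): slope 11, span 1
Factored form: p(x) = 4 ⊗ (x ⊕ (-11)) ⊗ (x ⊕ 7/2) ⊗ (x ⊕ 7/2)
Answer: roots = -11 (mult 1), 7/2 (mult 2)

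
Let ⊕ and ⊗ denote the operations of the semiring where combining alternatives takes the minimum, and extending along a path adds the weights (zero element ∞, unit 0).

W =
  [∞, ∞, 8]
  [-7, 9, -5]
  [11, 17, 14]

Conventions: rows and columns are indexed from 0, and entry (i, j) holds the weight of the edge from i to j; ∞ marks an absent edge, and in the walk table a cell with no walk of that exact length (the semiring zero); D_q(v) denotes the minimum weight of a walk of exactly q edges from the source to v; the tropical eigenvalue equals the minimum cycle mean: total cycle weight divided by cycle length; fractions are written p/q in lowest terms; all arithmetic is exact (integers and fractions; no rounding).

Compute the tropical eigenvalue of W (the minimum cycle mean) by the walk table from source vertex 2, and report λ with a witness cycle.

q=0: [∞, ∞, 0]
q=1: [11, 17, 14]
q=2: [10, 26, 12]
q=3: [19, 29, 18]
Optimal cycle mean attained by: cycle 0->2->1->0, total 8 + 17 + (-7), length 3.
Answer: λ = 6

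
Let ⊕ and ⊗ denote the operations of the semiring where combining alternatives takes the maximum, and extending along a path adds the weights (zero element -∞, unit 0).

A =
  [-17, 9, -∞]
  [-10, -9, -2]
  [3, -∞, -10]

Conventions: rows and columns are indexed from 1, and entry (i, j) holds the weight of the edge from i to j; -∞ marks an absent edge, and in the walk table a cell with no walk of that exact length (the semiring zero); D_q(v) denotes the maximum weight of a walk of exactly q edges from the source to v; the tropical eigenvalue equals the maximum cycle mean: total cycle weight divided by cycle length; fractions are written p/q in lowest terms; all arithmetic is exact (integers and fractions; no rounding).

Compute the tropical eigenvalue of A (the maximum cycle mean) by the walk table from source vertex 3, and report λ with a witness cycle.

q=0: [-∞, -∞, 0]
q=1: [3, -∞, -10]
q=2: [-7, 12, -20]
q=3: [2, 3, 10]
Optimal cycle mean attained by: cycle 1->2->3->1, total 9 + (-2) + 3, length 3.
Answer: λ = 10/3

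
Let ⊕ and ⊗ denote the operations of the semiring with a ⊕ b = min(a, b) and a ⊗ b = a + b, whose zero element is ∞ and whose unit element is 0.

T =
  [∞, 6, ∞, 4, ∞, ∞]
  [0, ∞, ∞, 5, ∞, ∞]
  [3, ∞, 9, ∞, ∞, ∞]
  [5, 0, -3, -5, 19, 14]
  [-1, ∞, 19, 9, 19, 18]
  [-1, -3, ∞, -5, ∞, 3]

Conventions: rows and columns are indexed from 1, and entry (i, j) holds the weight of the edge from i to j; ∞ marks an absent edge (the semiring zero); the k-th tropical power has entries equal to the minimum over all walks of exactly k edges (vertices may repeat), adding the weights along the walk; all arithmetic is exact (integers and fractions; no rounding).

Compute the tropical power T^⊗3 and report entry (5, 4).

T^⊗2:
  [6, 4, 1, -1, 23, 18]
  [10, 5, 2, 0, 24, 19]
  [12, 9, 18, 7, ∞, ∞]
  [0, -5, -8, -10, 14, 9]
  [14, 5, 6, 3, 28, 21]
  [-3, -5, -8, -10, 14, 6]
T^⊗3:
  [4, -1, -4, -6, 18, 13]
  [5, 0, -3, -5, 19, 14]
  [9, 7, 4, 2, 26, 21]
  [-5, -10, -13, -15, 9, 4]
  [5, 3, 0, -2, 22, 17]
  [-5, -10, -13, -15, 9, 4]
Key observation: the optimum is the walk 5->1->4->4, with weight (-1) + 4 + (-5) = -2.
Optimal value attained by: walk 5->1->4->4.
Answer: (T^⊗3)[5][4] = -2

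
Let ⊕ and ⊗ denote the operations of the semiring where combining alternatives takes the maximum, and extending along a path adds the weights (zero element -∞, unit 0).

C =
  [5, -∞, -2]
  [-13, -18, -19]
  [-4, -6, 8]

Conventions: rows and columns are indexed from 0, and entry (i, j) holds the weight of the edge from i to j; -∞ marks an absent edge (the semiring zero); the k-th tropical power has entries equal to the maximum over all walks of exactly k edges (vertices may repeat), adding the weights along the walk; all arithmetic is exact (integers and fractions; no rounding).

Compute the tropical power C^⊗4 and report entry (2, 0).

C^⊗2:
  [10, -8, 6]
  [-8, -25, -11]
  [4, 2, 16]
C^⊗3:
  [15, 0, 14]
  [-3, -17, -3]
  [12, 10, 24]
C^⊗4:
  [20, 8, 22]
  [2, -9, 5]
  [20, 18, 32]
Key observation: the optimum is the walk 2->2->2->2->0, with weight 8 + 8 + 8 + (-4) = 20.
Optimal value attained by: walk 2->2->2->2->0.
Answer: (C^⊗4)[2][0] = 20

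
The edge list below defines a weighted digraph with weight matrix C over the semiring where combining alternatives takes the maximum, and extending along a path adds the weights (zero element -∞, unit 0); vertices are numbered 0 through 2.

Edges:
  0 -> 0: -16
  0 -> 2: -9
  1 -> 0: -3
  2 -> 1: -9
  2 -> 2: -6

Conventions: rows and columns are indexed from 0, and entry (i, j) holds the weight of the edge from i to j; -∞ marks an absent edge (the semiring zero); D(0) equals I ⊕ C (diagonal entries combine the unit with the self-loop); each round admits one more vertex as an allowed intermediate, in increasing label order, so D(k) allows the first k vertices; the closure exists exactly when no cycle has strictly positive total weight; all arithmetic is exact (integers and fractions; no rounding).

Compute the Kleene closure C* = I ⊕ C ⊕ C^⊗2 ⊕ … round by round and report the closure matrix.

D(0):
  [0, -∞, -9]
  [-3, 0, -∞]
  [-∞, -9, 0]
D(1):
  [0, -∞, -9]
  [-3, 0, -12]
  [-∞, -9, 0]
D(2):
  [0, -∞, -9]
  [-3, 0, -12]
  [-12, -9, 0]
D(3):
  [0, -18, -9]
  [-3, 0, -12]
  [-12, -9, 0]
Answer: C* = [[0, -18, -9], [-3, 0, -12], [-12, -9, 0]]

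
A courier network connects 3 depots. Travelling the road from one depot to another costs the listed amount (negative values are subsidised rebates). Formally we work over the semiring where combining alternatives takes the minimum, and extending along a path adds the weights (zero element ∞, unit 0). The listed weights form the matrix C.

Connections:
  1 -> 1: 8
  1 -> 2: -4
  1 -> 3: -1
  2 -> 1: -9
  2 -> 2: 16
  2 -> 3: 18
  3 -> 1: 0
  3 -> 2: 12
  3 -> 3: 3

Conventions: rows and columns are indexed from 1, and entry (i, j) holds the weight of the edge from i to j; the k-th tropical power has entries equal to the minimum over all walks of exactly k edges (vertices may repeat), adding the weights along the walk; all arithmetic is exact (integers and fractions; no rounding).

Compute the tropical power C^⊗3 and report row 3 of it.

C^⊗2:
  [-13, 4, 2]
  [-1, -13, -10]
  [3, -4, -1]
C^⊗3:
  [-5, -17, -14]
  [-22, -5, -7]
  [-13, -1, 2]
Answer: row 3 of C^⊗3 = [-13, -1, 2]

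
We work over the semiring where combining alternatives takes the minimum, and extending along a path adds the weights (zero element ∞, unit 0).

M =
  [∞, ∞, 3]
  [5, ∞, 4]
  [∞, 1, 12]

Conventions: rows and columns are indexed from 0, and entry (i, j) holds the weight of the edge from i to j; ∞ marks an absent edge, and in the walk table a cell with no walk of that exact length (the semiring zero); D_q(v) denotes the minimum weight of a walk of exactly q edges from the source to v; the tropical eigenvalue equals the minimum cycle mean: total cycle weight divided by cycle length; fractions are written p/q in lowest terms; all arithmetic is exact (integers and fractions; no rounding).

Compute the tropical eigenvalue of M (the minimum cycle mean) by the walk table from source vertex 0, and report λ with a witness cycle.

q=0: [0, ∞, ∞]
q=1: [∞, ∞, 3]
q=2: [∞, 4, 15]
q=3: [9, 16, 8]
Optimal cycle mean attained by: cycle 1->2->1, total 4 + 1, length 2.
Answer: λ = 5/2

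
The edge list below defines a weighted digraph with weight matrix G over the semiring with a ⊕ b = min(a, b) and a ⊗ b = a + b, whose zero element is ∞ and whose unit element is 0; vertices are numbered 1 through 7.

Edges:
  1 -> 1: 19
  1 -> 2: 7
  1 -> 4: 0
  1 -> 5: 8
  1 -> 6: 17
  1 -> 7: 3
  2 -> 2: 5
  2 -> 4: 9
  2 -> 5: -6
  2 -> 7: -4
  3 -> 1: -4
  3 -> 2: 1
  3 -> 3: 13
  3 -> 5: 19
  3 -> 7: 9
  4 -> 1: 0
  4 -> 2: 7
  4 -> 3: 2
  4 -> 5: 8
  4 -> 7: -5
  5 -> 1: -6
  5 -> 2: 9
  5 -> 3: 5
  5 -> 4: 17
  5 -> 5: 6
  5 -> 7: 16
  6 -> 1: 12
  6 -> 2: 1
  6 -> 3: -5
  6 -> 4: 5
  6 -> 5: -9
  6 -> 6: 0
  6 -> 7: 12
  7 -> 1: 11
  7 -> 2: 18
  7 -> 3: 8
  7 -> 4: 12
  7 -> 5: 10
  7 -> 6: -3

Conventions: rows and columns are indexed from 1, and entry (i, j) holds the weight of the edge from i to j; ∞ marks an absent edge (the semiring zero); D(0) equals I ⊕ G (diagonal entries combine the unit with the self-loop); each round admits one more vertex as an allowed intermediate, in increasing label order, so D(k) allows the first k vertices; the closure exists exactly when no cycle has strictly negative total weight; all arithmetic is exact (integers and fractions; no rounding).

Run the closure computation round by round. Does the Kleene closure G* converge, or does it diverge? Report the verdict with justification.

D(0):
  [0, 7, ∞, 0, 8, 17, 3]
  [∞, 0, ∞, 9, -6, ∞, -4]
  [-4, 1, 0, ∞, 19, ∞, 9]
  [0, 7, 2, 0, 8, ∞, -5]
  [-6, 9, 5, 17, 0, ∞, 16]
  [12, 1, -5, 5, -9, 0, 12]
  [11, 18, 8, 12, 10, -3, 0]
D(1):
  [0, 7, ∞, 0, 8, 17, 3]
  [∞, 0, ∞, 9, -6, ∞, -4]
  [-4, 1, 0, -4, 4, 13, -1]
  [0, 7, 2, 0, 8, 17, -5]
  [-6, 1, 5, -6, 0, 11, -3]
  [12, 1, -5, 5, -9, 0, 12]
  [11, 18, 8, 11, 10, -3, 0]
Detection: at round 2, diagonal entry (5, 5) turns strictly negative.
Key observation: the cycle 5->1->2->5 has total weight (-6) + 7 + (-6), which is strictly negative.
Answer: DIVERGES — negative cycle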